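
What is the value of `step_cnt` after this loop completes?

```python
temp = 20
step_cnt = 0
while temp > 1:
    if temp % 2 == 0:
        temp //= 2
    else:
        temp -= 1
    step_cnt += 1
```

Steps to reduce 20 to 1
`step_cnt` takes the values: 0 → 1 → 2 → 3 → 4 → 5

Answer: 5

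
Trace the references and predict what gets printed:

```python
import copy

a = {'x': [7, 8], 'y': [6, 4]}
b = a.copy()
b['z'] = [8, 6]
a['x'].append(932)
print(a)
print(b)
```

Key concept: shallow copy of dict with mutable values.
Step by step:
`a = {'x': [7, 8], 'y': [6, 4]}` → a = {'x': [7, 8], 'y': [6, 4]}
`b = a.copy()` → b = {'x': [7, 8], 'y': [6, 4]}
`b['z'] = [8, 6]` → b = {'x': [7, 8], 'y': [6, 4], 'z': [8, 6]}
`a['x'].append(932)` → a = {'x': [7, 8, 932], 'y': [6, 4]}; b = {'x': [7, 8, 932], 'y': [6, 4], 'z': [8, 6]}
`print(a)` → prints {'x': [7, 8, 932], 'y': [6, 4]}
`print(b)` → prints {'x': [7, 8, 932], 'y': [6, 4], 'z': [8, 6]}

Answer:
{'x': [7, 8, 932], 'y': [6, 4]}
{'x': [7, 8, 932], 'y': [6, 4], 'z': [8, 6]}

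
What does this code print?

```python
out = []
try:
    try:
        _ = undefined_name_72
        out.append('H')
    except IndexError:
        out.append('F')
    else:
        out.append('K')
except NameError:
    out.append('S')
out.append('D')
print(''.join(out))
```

Execution trace: 'S' (outer except NameError) → 'D' (after the try/except). Output: SD

Answer: SD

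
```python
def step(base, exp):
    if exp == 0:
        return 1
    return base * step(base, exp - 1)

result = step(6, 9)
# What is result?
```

step(6, 9) = 6 * 6 * 6 * 6 * 6 * 6 * 6 * 6 * 6 = 10077696

Answer: 10077696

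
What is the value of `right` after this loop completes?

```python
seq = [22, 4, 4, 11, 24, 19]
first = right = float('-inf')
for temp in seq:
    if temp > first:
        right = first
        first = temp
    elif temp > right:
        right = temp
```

Second largest (with repeats) in [22, 4, 4, 11, 24, 19]
`right` takes the values: -inf → 4 → 11 → 22

Answer: 22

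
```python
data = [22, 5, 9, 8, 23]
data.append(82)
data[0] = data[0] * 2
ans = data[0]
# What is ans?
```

Trace:
`data = [22, 5, 9, 8, 23]` → data = [22, 5, 9, 8, 23]
`data.append(82)` → data = [22, 5, 9, 8, 23, 82]
`data[0] = data[0] * 2` → data = [44, 5, 9, 8, 23, 82]
`ans = data[0]` → ans = 44
So ans = 44

Answer: 44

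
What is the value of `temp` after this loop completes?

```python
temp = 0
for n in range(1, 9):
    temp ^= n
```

XOR of 1 to 8
`temp` takes the values: 0 → 1 → 3 → 0 → 4 → 1 → 7 → 0 → 8

Answer: 8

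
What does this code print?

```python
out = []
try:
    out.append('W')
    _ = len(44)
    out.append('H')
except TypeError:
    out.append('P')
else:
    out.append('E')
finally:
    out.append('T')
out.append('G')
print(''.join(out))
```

Execution trace: 'W' (try body) → 'P' (except TypeError) → 'T' (finally) → 'G' (after the try/except). Output: WPTG

Answer: WPTG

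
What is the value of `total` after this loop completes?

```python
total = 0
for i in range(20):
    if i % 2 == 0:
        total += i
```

Sum of even numbers 0 to 19
`total` takes the values: 0 → 2 → 6 → 12 → 20 → 30 → 42 → 56 → 72 → 90

Answer: 90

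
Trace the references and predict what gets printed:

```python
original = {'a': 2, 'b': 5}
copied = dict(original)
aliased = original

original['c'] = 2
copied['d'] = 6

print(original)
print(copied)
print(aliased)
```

Key concept: dict() creates copy, assignment creates alias.
Step by step:
`original = {'a': 2, 'b': 5}` → original = {'a': 2, 'b': 5}
`copied = dict(original)` → copied = {'a': 2, 'b': 5}
`aliased = original` → aliased = {'a': 2, 'b': 5} (same object as original)
`original['c'] = 2` → original = {'a': 2, 'b': 5, 'c': 2} (same object as aliased); aliased = {'a': 2, 'b': 5, 'c': 2} (same object as original)
`copied['d'] = 6` → copied = {'a': 2, 'b': 5, 'd': 6}
`print(original)` → prints {'a': 2, 'b': 5, 'c': 2}
`print(copied)` → prints {'a': 2, 'b': 5, 'd': 6}
`print(aliased)` → prints {'a': 2, 'b': 5, 'c': 2}

Answer:
{'a': 2, 'b': 5, 'c': 2}
{'a': 2, 'b': 5, 'd': 6}
{'a': 2, 'b': 5, 'c': 2}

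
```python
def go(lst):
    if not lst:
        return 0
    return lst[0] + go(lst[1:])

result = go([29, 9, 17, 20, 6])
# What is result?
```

29 + 9 + 17 + 20 + 6 + 0 = 81

Answer: 81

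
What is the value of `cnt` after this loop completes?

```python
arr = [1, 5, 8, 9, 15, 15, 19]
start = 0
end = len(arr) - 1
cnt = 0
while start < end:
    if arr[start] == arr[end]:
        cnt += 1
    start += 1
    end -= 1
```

Count matching pairs from ends
`cnt` takes the values: 0

Answer: 0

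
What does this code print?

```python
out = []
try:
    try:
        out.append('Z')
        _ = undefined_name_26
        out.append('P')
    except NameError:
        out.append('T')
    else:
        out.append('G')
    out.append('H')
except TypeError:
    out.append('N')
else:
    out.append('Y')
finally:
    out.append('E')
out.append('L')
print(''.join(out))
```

Execution trace: 'Z' (inner try body) → 'T' (inner except NameError) → 'H' (try body, no exception) → 'Y' (else) → 'E' (finally) → 'L' (after the try/except). Output: ZTHYEL

Answer: ZTHYEL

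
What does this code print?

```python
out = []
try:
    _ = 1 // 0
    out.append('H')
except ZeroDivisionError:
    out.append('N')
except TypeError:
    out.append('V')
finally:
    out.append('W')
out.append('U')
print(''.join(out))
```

Execution trace: 'N' (except ZeroDivisionError) → 'W' (finally) → 'U' (after the try/except). Output: NWU

Answer: NWU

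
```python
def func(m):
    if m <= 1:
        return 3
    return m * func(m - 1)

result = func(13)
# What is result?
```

func(13) = 13 * 12 * 11 * 10 * 9 * 8 * 7 * 6 * 5 * 4 * 3 * 2 * 3 = 18681062400

Answer: 18681062400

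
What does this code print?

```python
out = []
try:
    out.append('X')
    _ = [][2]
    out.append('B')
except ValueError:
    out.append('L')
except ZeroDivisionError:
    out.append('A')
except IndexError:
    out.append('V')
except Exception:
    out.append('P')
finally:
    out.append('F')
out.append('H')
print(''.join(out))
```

Execution trace: 'X' (try body) → 'V' (except IndexError) → 'F' (finally) → 'H' (after the try/except). Output: XVFH

Answer: XVFH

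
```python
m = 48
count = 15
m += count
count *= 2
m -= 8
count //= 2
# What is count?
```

Trace:
`m = 48` → m = 48
`count = 15` → count = 15
`m += count` → m = 63
`count *= 2` → count = 30
`m -= 8` → m = 55
`count //= 2` → count = 15
So count = 15

Answer: 15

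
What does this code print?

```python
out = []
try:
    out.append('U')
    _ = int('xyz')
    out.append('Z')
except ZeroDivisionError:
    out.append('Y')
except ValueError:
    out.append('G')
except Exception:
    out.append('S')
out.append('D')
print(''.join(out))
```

Execution trace: 'U' (try body) → 'G' (except ValueError) → 'D' (after the try/except). Output: UGD

Answer: UGD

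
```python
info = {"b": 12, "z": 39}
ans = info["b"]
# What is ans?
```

Trace:
`info = {"b": 12, "z": 39}` → info = {'b': 12, 'z': 39}
`ans = info["b"]` → ans = 12
So ans = 12

Answer: 12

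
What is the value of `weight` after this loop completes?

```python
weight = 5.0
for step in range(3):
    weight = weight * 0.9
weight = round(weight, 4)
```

Exponential decay: 5.0 * 0.9^3
`weight` takes the values: 5.0 → 4.5 → 4.05 → 3.645

Answer: 3.645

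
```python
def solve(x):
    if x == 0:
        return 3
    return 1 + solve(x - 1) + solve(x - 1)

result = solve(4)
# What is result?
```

solve(x) = 1 + 2·solve(x-1), solve(0)=3. Closed form: (3+1)·2^4 - 1 = 63.

Answer: 63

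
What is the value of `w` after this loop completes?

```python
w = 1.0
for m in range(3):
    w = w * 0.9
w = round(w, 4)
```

Exponential decay: 1.0 * 0.9^3
`w` takes the values: 1.0 → 0.9 → 0.81 → 0.729

Answer: 0.729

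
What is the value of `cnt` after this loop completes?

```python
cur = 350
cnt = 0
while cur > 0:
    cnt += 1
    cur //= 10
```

Count digits by repeated division by 10
`cnt` takes the values: 0 → 1 → 2 → 3

Answer: 3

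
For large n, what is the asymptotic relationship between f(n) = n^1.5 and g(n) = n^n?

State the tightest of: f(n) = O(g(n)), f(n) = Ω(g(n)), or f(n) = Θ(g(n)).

n^1.5 vs n^n: f(n) = O(g(n)) but not Ω(g(n)) — n^n grows strictly faster than n^1.5.

Answer: f(n) = O(g(n)) but not Ω(g(n)) — n^n grows strictly faster than n^1.5.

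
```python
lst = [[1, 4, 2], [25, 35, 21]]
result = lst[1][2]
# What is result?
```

Trace:
`lst = [[1, 4, 2], [25, 35, 21]]` → lst = [[1, 4, 2], [25, 35, 21]]
`result = lst[1][2]` → result = 21
So result = 21

Answer: 21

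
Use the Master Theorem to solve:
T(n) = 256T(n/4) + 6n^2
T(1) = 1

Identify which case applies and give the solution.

a=256, b=4, f(n)=6n^2. log_4(256) = 4. Since c=2 < 4, Case 1 applies: T(n) = Θ(n^log_b(a)) = O(n^4).

Answer: O(n^4) - Case 1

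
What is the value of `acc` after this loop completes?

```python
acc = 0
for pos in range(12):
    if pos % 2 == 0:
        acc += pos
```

Sum of even numbers 0 to 11
`acc` takes the values: 0 → 2 → 6 → 12 → 20 → 30

Answer: 30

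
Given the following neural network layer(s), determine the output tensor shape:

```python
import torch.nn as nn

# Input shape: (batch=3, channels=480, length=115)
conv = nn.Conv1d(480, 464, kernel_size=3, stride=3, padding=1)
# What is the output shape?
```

Input: (3, 480, 115) -> Output: (3, 464, 39)

Answer: (3, 464, 39)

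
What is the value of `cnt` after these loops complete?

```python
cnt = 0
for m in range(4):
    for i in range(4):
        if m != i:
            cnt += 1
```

4² - 4 (exclude diagonal)
`cnt` takes the values: 0 → 1 → 2 → 3 → 4 → 5 → 6 → 7 → 8 → 9 → 10 → 11 → 12

Answer: 12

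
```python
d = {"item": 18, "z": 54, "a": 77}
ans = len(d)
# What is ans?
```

Trace:
`d = {"item": 18, "z": 54, "a": 77}` → d = {'item': 18, 'z': 54, 'a': 77}
`ans = len(d)` → ans = 3
So ans = 3

Answer: 3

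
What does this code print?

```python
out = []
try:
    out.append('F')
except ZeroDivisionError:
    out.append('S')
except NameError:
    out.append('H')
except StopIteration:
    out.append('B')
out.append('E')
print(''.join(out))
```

Execution trace: 'F' (try body, no exception) → 'E' (after the try/except). Output: FE

Answer: FE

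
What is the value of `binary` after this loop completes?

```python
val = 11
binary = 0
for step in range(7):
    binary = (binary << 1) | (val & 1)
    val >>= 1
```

Reverse lowest 7 bits of 11
`binary` takes the values: 0 → 1 → 3 → 6 → 13 → 26 → 52 → 104

Answer: 104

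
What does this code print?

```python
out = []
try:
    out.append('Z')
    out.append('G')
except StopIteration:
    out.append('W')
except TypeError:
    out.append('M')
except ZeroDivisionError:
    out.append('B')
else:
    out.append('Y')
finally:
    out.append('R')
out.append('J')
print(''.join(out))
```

Execution trace: 'Z' (try body) → 'G' (try body, no exception) → 'Y' (else) → 'R' (finally) → 'J' (after the try/except). Output: ZGYRJ

Answer: ZGYRJ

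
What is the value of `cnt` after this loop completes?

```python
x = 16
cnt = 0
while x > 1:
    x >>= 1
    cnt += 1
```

Count right shifts until 1
`cnt` takes the values: 0 → 1 → 2 → 3 → 4

Answer: 4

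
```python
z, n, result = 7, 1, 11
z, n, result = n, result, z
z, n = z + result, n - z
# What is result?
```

Trace:
`z, n, result = 7, 1, 11` → z = 7; n = 1; result = 11
`z, n, result = n, result, z` → z = 1; n = 11; result = 7
`z, n = z + result, n - z` → z = 8; n = 10
So result = 7

Answer: 7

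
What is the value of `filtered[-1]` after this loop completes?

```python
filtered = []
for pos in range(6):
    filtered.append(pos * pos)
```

Last element of squares 0 to 5
`filtered` takes the values: [] → [0] → [0, 1] → [0, 1, 4] → [0, 1, 4, 9] → [0, 1, 4, 9, 16] → [0, 1, 4, 9, 16, 25]
So `filtered[-1]` = 25

Answer: 25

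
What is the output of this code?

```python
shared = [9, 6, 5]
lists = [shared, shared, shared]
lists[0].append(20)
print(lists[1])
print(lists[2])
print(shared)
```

Key concept: list of same reference.
Step by step:
`shared = [9, 6, 5]` → shared = [9, 6, 5]
`lists = [shared, shared, shared]` → lists = [[9, 6, 5], [9, 6, 5], [9, 6, 5]]
`lists[0].append(20)` → shared = [9, 6, 5, 20]; lists = [[9, 6, 5, 20], [9, 6, 5, 20], [9, 6, 5, 20]]
`print(lists[1])` → prints [9, 6, 5, 20]
`print(lists[2])` → prints [9, 6, 5, 20]
`print(shared)` → prints [9, 6, 5, 20]

Answer:
[9, 6, 5, 20]
[9, 6, 5, 20]
[9, 6, 5, 20]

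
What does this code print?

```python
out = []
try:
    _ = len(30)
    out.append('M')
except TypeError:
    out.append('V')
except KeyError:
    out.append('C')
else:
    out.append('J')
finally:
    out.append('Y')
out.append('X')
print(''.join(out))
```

Execution trace: 'V' (except TypeError) → 'Y' (finally) → 'X' (after the try/except). Output: VYX

Answer: VYX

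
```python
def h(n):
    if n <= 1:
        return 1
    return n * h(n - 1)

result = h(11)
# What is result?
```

h(11) = 11 * 10 * 9 * 8 * 7 * 6 * 5 * 4 * 3 * 2 * 1 = 39916800

Answer: 39916800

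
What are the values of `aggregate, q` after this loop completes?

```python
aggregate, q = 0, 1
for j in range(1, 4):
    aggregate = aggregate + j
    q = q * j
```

Sum and factorial of 1 to 3
`aggregate, q` takes the values: (0, 1) → (1, 1) → (3, 1) → (3, 2) → (6, 2) → (6, 6)

Answer: 6, 6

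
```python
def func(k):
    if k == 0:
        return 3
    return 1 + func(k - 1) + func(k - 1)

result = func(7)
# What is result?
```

func(k) = 1 + 2·func(k-1), func(0)=3. Closed form: (3+1)·2^7 - 1 = 511.

Answer: 511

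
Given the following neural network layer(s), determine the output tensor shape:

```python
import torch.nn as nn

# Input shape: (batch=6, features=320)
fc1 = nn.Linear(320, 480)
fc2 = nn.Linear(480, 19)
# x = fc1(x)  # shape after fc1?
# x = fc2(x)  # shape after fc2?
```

Input: (6, 320) -> after fc1: (6, 480) -> Output: (6, 19)

Answer: (6, 19)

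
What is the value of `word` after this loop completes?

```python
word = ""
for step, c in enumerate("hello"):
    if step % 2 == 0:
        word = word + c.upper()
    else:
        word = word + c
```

Uppercase even positions in 'hello'
`word` takes the values: "" → "H" → "He" → "HeL" → "HeLl" → "HeLlO"

Answer: "HeLlO"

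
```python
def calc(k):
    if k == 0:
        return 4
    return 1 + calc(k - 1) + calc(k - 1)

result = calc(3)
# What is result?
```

calc(k) = 1 + 2·calc(k-1), calc(0)=4. Closed form: (4+1)·2^3 - 1 = 39.

Answer: 39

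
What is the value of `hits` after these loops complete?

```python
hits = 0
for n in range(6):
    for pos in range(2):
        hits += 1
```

6 * 2 = 12
`hits` takes the values: 0 → 1 → 2 → 3 → 4 → 5 → 6 → 7 → 8 → 9 → 10 → 11 → 12

Answer: 12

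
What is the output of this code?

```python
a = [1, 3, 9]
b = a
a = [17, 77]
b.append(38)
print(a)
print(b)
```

Key concept: rebinding vs mutation: a is rebound to a new list, b still points at the original.
Step by step:
`a = [1, 3, 9]` → a = [1, 3, 9]
`b = a` → b = [1, 3, 9] (same object as a)
`a = [17, 77]` → a = [17, 77]
`b.append(38)` → b = [1, 3, 9, 38]
`print(a)` → prints [17, 77]
`print(b)` → prints [1, 3, 9, 38]

Answer:
[17, 77]
[1, 3, 9, 38]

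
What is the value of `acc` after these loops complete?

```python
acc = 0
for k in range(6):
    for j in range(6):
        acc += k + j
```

Sum of all k+j for k,j in 6x6
`acc` takes the values: 0 → 1 → 3 → 6 → 10 → 15 → 16 → 18 → 21 → 25 → 30 → 36 → 38 → 41 → 45 → 50 → 56 → 63 → 66 → 70 → 75 → 81 → 88 → 96 → 100 → 105 → 111 → 118 → 126 → 135 → 140 → 146 → 153 → 161 → 170 → 180

Answer: 180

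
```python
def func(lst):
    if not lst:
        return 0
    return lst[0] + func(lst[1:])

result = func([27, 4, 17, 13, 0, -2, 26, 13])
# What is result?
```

27 + 4 + 17 + 13 + 0 + (-2) + 26 + 13 + 0 = 98

Answer: 98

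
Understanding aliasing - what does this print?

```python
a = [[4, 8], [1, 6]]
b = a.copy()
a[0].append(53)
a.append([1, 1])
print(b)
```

Key concept: shallow copy with nested lists.
Step by step:
`a = [[4, 8], [1, 6]]` → a = [[4, 8], [1, 6]]
`b = a.copy()` → b = [[4, 8], [1, 6]]
`a[0].append(53)` → a = [[4, 8, 53], [1, 6]]; b = [[4, 8, 53], [1, 6]]
`a.append([1, 1])` → a = [[4, 8, 53], [1, 6], [1, 1]]
`print(b)` → prints [[4, 8, 53], [1, 6]]

Answer: [[4, 8, 53], [1, 6]]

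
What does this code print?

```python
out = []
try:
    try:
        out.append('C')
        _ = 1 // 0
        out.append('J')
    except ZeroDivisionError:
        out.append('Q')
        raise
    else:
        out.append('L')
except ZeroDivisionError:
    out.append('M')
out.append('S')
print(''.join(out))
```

Execution trace: 'C' (inner try body) → 'Q' (inner except ZeroDivisionError) → 'M' (outer except ZeroDivisionError) → 'S' (after the try/except). Output: CQMS

Answer: CQMS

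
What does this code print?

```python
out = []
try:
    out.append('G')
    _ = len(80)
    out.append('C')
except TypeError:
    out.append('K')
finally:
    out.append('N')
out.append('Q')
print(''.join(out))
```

Execution trace: 'G' (try body) → 'K' (except TypeError) → 'N' (finally) → 'Q' (after the try/except). Output: GKNQ

Answer: GKNQ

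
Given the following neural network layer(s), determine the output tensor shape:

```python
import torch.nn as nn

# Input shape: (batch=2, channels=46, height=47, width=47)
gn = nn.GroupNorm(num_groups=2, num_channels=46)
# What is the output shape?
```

Input: (2, 46, 47, 47) -> Output: (2, 46, 47, 47)

Answer: (2, 46, 47, 47)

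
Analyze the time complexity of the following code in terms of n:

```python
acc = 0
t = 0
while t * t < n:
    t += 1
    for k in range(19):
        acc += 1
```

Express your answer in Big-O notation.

Each loop level contributes: √n × 1. Multiplying the contributions gives O(√n).

Answer: O(√n)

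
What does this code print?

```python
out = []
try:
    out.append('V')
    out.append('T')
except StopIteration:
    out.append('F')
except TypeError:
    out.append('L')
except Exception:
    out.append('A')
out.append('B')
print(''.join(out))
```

Execution trace: 'V' (try body) → 'T' (try body, no exception) → 'B' (after the try/except). Output: VTB

Answer: VTB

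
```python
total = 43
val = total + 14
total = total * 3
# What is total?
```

Trace:
`total = 43` → total = 43
`val = total + 14` → val = 57
`total = total * 3` → total = 129
So total = 129

Answer: 129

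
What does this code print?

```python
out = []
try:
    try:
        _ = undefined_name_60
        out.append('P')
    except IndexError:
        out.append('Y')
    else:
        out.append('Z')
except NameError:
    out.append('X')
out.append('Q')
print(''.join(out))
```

Execution trace: 'X' (outer except NameError) → 'Q' (after the try/except). Output: XQ

Answer: XQ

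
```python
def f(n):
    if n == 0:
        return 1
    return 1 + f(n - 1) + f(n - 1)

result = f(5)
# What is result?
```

f(n) = 1 + 2·f(n-1), f(0)=1. Closed form: (1+1)·2^5 - 1 = 63.

Answer: 63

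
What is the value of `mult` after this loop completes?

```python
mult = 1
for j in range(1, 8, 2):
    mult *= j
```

Product of 1, 3, 5, ... up to 7
`mult` takes the values: 1 → 3 → 15 → 105

Answer: 105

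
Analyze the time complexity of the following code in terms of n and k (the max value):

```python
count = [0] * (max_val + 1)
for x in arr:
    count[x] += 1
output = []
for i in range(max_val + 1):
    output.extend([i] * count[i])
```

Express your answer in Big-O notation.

This is Counting sort (k = max value). Time complexity: O(n + k).

Answer: O(n + k)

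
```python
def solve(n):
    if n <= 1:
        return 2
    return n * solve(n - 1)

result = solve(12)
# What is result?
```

solve(12) = 12 * 11 * 10 * 9 * 8 * 7 * 6 * 5 * 4 * 3 * 2 * 2 = 958003200

Answer: 958003200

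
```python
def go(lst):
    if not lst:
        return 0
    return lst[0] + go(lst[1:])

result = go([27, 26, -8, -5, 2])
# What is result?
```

27 + 26 + (-8) + (-5) + 2 + 0 = 42

Answer: 42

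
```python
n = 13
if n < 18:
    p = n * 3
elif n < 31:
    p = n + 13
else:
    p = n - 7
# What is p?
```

Trace:
`n = 13` → n = 13
`if n < 18: ...` → n < 18 is True → p = 39
So p = 39

Answer: 39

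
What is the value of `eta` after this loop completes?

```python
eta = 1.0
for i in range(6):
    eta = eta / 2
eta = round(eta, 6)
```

Halving LR 6 times: 1 / 2^6
`eta` takes the values: 1.0 → 0.5 → 0.25 → 0.125 → 0.0625 → 0.03125 → 0.015625

Answer: 0.015625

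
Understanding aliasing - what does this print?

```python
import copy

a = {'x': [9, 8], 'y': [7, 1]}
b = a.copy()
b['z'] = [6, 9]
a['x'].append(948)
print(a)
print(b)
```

Key concept: shallow copy of dict with mutable values.
Step by step:
`a = {'x': [9, 8], 'y': [7, 1]}` → a = {'x': [9, 8], 'y': [7, 1]}
`b = a.copy()` → b = {'x': [9, 8], 'y': [7, 1]}
`b['z'] = [6, 9]` → b = {'x': [9, 8], 'y': [7, 1], 'z': [6, 9]}
`a['x'].append(948)` → a = {'x': [9, 8, 948], 'y': [7, 1]}; b = {'x': [9, 8, 948], 'y': [7, 1], 'z': [6, 9]}
`print(a)` → prints {'x': [9, 8, 948], 'y': [7, 1]}
`print(b)` → prints {'x': [9, 8, 948], 'y': [7, 1], 'z': [6, 9]}

Answer:
{'x': [9, 8, 948], 'y': [7, 1]}
{'x': [9, 8, 948], 'y': [7, 1], 'z': [6, 9]}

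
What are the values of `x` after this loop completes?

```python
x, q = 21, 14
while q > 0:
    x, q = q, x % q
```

GCD of 21 and 14
`x` takes the values: 21 → 14 → 7

Answer: 7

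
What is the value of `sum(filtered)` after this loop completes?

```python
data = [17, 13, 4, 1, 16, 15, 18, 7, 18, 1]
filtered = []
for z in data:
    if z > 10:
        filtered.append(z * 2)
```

Sum of doubled values > 10
`filtered` takes the values: [] → [34] → [34, 26] → [34, 26, 32] → [34, 26, 32, 30] → [34, 26, 32, 30, 36] → [34, 26, 32, 30, 36, 36]
So `sum(filtered)` = 194

Answer: 194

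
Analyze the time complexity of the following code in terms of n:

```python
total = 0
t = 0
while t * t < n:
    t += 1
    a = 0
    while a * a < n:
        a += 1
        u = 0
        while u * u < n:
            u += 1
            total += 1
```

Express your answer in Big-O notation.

Each loop level contributes: √n × √n × √n. Multiplying the contributions gives O(n√n).

Answer: O(n√n)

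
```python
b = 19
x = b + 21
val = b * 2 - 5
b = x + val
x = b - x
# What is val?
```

Trace:
`b = 19` → b = 19
`x = b + 21` → x = 40
`val = b * 2 - 5` → val = 33
`b = x + val` → b = 73
`x = b - x` → x = 33
So val = 33

Answer: 33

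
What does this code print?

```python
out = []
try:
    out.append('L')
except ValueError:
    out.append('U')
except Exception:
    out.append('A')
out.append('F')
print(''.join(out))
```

Execution trace: 'L' (try body, no exception) → 'F' (after the try/except). Output: LF

Answer: LF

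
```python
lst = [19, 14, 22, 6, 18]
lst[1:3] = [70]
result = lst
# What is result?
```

Trace:
`lst = [19, 14, 22, 6, 18]` → lst = [19, 14, 22, 6, 18]
`lst[1:3] = [70]` → lst = [19, 70, 6, 18]
`result = lst` → result = [19, 70, 6, 18]
So result = [19, 70, 6, 18]

Answer: [19, 70, 6, 18]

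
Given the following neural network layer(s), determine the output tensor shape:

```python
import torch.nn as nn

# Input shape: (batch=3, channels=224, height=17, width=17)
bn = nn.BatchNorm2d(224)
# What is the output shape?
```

Input: (3, 224, 17, 17) -> Output: (3, 224, 17, 17)

Answer: (3, 224, 17, 17)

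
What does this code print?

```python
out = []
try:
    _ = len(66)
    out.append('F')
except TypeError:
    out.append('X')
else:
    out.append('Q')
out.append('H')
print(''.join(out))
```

Execution trace: 'X' (except TypeError) → 'H' (after the try/except). Output: XH

Answer: XH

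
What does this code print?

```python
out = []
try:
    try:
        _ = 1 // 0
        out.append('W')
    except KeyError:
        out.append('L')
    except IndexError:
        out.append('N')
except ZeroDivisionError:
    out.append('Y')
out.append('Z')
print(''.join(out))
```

Execution trace: 'Y' (outer except ZeroDivisionError) → 'Z' (after the try/except). Output: YZ

Answer: YZ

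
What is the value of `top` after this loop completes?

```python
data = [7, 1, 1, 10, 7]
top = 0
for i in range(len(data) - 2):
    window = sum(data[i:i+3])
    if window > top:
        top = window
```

Max sum of 3-element window in [7, 1, 1, 10, 7]
`top` takes the values: 0 → 9 → 12 → 18

Answer: 18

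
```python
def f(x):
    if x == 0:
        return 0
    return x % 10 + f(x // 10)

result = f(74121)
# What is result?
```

Sum of digits of 74121: 1 + 2 + 1 + 4 + 7 = 15

Answer: 15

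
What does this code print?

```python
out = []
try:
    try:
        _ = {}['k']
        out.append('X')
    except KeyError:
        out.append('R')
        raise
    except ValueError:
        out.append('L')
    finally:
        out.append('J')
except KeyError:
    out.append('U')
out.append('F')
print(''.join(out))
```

Execution trace: 'R' (inner except KeyError) → 'J' (inner finally) → 'U' (outer except KeyError) → 'F' (after the try/except). Output: RJUF

Answer: RJUF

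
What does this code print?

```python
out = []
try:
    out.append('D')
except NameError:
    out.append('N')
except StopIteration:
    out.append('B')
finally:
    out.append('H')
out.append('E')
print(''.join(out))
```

Execution trace: 'D' (try body, no exception) → 'H' (finally) → 'E' (after the try/except). Output: DHE

Answer: DHE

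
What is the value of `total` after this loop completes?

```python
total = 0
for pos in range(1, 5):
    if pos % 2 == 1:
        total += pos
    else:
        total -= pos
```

Add odd, subtract even
`total` takes the values: 0 → 1 → -1 → 2 → -2

Answer: -2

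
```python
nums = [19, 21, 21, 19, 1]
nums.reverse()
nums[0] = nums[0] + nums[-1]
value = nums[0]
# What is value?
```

Trace:
`nums = [19, 21, 21, 19, 1]` → nums = [19, 21, 21, 19, 1]
`nums.reverse()` → nums = [1, 19, 21, 21, 19]
`nums[0] = nums[0] + nums[-1]` → nums = [20, 19, 21, 21, 19]
`value = nums[0]` → value = 20
So value = 20

Answer: 20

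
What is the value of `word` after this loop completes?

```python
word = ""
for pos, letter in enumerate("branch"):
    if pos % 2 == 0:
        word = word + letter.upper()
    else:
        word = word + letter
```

Uppercase even positions in 'branch'
`word` takes the values: "" → "B" → "Br" → "BrA" → "BrAn" → "BrAnC" → "BrAnCh"

Answer: "BrAnCh"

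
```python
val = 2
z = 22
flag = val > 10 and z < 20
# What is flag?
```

Trace:
`val = 2` → val = 2
`z = 22` → z = 22
`flag = val > 10 and z < 20` → flag = False
So flag = False

Answer: False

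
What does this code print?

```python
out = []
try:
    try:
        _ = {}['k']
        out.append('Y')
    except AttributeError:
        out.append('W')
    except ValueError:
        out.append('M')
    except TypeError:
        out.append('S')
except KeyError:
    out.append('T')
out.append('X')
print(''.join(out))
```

Execution trace: 'T' (outer except KeyError) → 'X' (after the try/except). Output: TX

Answer: TX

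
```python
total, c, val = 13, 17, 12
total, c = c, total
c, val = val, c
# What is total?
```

Trace:
`total, c, val = 13, 17, 12` → total = 13; c = 17; val = 12
`total, c = c, total` → total = 17; c = 13
`c, val = val, c` → c = 12; val = 13
So total = 17

Answer: 17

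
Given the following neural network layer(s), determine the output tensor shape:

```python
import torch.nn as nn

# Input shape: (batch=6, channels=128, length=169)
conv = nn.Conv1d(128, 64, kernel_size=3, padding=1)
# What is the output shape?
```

Input: (6, 128, 169) -> Output: (6, 64, 169)

Answer: (6, 64, 169)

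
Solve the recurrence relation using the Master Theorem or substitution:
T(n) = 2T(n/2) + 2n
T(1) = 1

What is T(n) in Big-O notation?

By Master Theorem: a=2, b=2, f(n)=2n. Since log_2(2) = 1 and f(n) = Θ(n^1), Case 2 applies. T(n) = O(n log n).

Answer: O(n log n)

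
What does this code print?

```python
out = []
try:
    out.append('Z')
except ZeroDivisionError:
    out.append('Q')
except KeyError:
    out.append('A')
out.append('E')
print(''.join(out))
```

Execution trace: 'Z' (try body, no exception) → 'E' (after the try/except). Output: ZE

Answer: ZE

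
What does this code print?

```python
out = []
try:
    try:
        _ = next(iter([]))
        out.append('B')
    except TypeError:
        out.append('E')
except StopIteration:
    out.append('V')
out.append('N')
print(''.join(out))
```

Execution trace: 'V' (outer except StopIteration) → 'N' (after the try/except). Output: VN

Answer: VN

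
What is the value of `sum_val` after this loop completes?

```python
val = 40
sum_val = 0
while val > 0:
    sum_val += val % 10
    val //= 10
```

Sum digits of 40
`sum_val` takes the values: 0 → 4

Answer: 4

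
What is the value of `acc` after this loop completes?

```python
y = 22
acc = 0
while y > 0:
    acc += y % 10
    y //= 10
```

Sum digits of 22
`acc` takes the values: 0 → 2 → 4

Answer: 4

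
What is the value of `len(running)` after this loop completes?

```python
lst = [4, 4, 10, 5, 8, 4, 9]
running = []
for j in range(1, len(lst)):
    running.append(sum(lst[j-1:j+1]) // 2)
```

Number of 2-element averages
`running` takes the values: [] → [4] → [4, 7] → [4, 7, 7] → [4, 7, 7, 6] → [4, 7, 7, 6, 6] → [4, 7, 7, 6, 6, 6]
So `len(running)` = 6

Answer: 6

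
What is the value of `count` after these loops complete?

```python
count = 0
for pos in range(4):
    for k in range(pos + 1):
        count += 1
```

Triangle: 1 + 2 + ... + 4
`count` takes the values: 0 → 1 → 2 → 3 → 4 → 5 → 6 → 7 → 8 → 9 → 10

Answer: 10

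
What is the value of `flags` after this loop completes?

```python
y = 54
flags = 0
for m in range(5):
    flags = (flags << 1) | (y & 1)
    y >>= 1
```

Reverse lowest 5 bits of 54
`flags` takes the values: 0 → 1 → 3 → 6 → 13

Answer: 13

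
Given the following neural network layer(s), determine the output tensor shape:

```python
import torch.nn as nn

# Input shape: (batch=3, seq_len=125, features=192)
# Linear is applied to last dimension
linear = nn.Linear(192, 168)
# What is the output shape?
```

Input: (3, 125, 192) -> Output: (3, 125, 168)

Answer: (3, 125, 168)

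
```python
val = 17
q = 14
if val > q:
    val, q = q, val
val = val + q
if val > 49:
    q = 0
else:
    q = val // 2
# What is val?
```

Trace:
`val = 17` → val = 17
`q = 14` → q = 14
`if val > q: ...` → val > q is True → val = 14; q = 17
`val = val + q` → val = 31
`if val > 49: ...` → val > 49 is False, take else branch → q = 15
So val = 31

Answer: 31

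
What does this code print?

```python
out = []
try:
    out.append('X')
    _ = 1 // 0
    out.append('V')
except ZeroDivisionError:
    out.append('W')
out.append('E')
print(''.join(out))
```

Execution trace: 'X' (try body) → 'W' (except ZeroDivisionError) → 'E' (after the try/except). Output: XWE

Answer: XWE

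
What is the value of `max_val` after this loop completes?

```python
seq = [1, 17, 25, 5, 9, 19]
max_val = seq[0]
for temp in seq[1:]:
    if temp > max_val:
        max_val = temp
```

Maximum of [1, 17, 25, 5, 9, 19]
`max_val` takes the values: 1 → 17 → 25

Answer: 25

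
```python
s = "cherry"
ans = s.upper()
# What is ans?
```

Trace:
`s = "cherry"` → s = 'cherry'
`ans = s.upper()` → ans = 'CHERRY'
So ans = 'CHERRY'

Answer: 'CHERRY'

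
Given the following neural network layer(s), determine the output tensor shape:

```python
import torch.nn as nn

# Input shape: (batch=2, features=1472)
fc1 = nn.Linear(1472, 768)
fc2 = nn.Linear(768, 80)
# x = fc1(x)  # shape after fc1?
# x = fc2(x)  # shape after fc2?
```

Input: (2, 1472) -> after fc1: (2, 768) -> Output: (2, 80)

Answer: (2, 80)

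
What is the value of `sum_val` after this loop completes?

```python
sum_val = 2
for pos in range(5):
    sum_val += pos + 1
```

Start at 2, add 1 to 5 = 17
`sum_val` takes the values: 2 → 3 → 5 → 8 → 12 → 17

Answer: 17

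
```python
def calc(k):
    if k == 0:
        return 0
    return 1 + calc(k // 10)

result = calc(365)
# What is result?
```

Count of digits of 365: 3

Answer: 3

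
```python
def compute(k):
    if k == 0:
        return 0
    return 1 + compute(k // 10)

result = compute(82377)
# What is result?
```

Count of digits of 82377: 5

Answer: 5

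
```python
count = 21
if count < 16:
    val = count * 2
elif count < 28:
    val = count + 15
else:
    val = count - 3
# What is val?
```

Trace:
`count = 21` → count = 21
`if count < 16: ...` → count < 16 is False, count < 28 is True → val = 36
So val = 36

Answer: 36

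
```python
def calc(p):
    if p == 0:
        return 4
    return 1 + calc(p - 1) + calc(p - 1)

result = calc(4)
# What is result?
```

calc(p) = 1 + 2·calc(p-1), calc(0)=4. Closed form: (4+1)·2^4 - 1 = 79.

Answer: 79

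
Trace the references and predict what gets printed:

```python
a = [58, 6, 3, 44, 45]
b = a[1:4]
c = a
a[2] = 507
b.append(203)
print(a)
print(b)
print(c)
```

Key concept: slice vs alias.
Step by step:
`a = [58, 6, 3, 44, 45]` → a = [58, 6, 3, 44, 45]
`b = a[1:4]` → b = [6, 3, 44]
`c = a` → c = [58, 6, 3, 44, 45] (same object as a)
`a[2] = 507` → a = [58, 6, 507, 44, 45] (same object as c); c = [58, 6, 507, 44, 45] (same object as a)
`b.append(203)` → b = [6, 3, 44, 203]
`print(a)` → prints [58, 6, 507, 44, 45]
`print(b)` → prints [6, 3, 44, 203]
`print(c)` → prints [58, 6, 507, 44, 45]

Answer:
[58, 6, 507, 44, 45]
[6, 3, 44, 203]
[58, 6, 507, 44, 45]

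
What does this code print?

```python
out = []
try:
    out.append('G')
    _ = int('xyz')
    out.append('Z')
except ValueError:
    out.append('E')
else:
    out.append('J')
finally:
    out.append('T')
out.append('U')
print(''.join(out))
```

Execution trace: 'G' (try body) → 'E' (except ValueError) → 'T' (finally) → 'U' (after the try/except). Output: GETU

Answer: GETU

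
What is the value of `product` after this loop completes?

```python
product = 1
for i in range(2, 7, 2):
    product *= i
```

Product of even numbers 2 to 6
`product` takes the values: 1 → 2 → 8 → 48

Answer: 48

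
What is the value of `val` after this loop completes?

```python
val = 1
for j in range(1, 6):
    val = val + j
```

Start at 1, add 1 through 5
`val` takes the values: 1 → 2 → 4 → 7 → 11 → 16

Answer: 16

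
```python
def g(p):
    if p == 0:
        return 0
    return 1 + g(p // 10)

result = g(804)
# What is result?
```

Count of digits of 804: 3

Answer: 3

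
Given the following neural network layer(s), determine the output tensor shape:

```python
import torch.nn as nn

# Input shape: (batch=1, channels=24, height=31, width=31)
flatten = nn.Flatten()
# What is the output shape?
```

Input: (1, 24, 31, 31) -> Output: (1, 23064)

Answer: (1, 23064)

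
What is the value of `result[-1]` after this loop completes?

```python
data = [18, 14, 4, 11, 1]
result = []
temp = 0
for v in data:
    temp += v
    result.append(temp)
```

Cumulative sum ends at 48
`result` takes the values: [] → [18] → [18, 32] → [18, 32, 36] → [18, 32, 36, 47] → [18, 32, 36, 47, 48]
So `result[-1]` = 48

Answer: 48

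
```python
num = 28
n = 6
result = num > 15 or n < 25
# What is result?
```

Trace:
`num = 28` → num = 28
`n = 6` → n = 6
`result = num > 15 or n < 25` → result = True
So result = True

Answer: True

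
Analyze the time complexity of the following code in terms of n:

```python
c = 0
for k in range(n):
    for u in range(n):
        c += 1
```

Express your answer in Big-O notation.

Each loop level contributes: n × n. Multiplying the contributions gives O(n^2).

Answer: O(n^2)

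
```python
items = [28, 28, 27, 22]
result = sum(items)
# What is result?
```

Trace:
`items = [28, 28, 27, 22]` → items = [28, 28, 27, 22]
`result = sum(items)` → result = 105
So result = 105

Answer: 105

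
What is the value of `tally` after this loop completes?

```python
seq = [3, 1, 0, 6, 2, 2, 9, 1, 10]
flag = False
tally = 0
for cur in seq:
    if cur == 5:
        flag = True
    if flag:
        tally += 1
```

Count elements after first 5 in [3, 1, 0, 6, 2, 2, 9, 1, 10]
`tally` takes the values: 0

Answer: 0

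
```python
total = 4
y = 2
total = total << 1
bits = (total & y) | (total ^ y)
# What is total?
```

Trace:
`total = 4` → total = 4
`y = 2` → y = 2
`total = total << 1` → total = 8
`bits = (total & y) | (total ^ y)` → bits = 10
So total = 8

Answer: 8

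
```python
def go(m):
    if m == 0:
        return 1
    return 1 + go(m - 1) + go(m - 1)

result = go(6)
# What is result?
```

go(m) = 1 + 2·go(m-1), go(0)=1. Closed form: (1+1)·2^6 - 1 = 127.

Answer: 127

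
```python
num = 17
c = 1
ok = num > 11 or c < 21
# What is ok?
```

Trace:
`num = 17` → num = 17
`c = 1` → c = 1
`ok = num > 11 or c < 21` → ok = True
So ok = True

Answer: True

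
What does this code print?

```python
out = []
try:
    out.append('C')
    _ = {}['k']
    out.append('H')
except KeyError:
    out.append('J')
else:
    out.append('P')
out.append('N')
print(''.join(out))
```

Execution trace: 'C' (try body) → 'J' (except KeyError) → 'N' (after the try/except). Output: CJN

Answer: CJN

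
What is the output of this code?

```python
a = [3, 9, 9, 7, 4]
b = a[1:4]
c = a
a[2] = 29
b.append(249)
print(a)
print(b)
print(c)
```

Key concept: slice vs alias.
Step by step:
`a = [3, 9, 9, 7, 4]` → a = [3, 9, 9, 7, 4]
`b = a[1:4]` → b = [9, 9, 7]
`c = a` → c = [3, 9, 9, 7, 4] (same object as a)
`a[2] = 29` → a = [3, 9, 29, 7, 4] (same object as c); c = [3, 9, 29, 7, 4] (same object as a)
`b.append(249)` → b = [9, 9, 7, 249]
`print(a)` → prints [3, 9, 29, 7, 4]
`print(b)` → prints [9, 9, 7, 249]
`print(c)` → prints [3, 9, 29, 7, 4]

Answer:
[3, 9, 29, 7, 4]
[9, 9, 7, 249]
[3, 9, 29, 7, 4]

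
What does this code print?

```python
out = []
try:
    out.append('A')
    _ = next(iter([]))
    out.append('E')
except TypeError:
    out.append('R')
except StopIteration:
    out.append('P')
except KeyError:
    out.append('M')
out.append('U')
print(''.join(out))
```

Execution trace: 'A' (try body) → 'P' (except StopIteration) → 'U' (after the try/except). Output: APU

Answer: APU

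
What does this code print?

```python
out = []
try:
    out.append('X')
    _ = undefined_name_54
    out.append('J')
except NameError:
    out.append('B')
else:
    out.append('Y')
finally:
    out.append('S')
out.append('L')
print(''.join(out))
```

Execution trace: 'X' (try body) → 'B' (except NameError) → 'S' (finally) → 'L' (after the try/except). Output: XBSL

Answer: XBSL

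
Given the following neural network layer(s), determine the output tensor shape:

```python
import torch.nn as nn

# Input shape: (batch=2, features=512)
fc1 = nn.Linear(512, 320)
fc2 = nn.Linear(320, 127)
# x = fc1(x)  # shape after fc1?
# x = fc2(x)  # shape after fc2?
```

Input: (2, 512) -> after fc1: (2, 320) -> Output: (2, 127)

Answer: (2, 127)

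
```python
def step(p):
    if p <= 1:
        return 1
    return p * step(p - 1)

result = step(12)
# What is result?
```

step(12) = 12 * 11 * 10 * 9 * 8 * 7 * 6 * 5 * 4 * 3 * 2 * 1 = 479001600

Answer: 479001600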